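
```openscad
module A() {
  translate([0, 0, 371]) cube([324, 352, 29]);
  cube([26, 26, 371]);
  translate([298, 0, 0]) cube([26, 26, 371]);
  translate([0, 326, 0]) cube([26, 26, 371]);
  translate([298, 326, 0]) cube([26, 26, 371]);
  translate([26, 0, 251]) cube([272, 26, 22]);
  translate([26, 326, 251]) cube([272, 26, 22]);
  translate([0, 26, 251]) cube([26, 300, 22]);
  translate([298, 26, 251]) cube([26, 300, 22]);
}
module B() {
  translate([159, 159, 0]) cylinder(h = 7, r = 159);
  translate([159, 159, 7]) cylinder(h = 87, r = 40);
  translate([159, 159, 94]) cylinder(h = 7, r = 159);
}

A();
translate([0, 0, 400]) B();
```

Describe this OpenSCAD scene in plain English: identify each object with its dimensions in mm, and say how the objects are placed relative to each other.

A is a four-legged stool. The seat is a 324×352×29 mm slab whose top surface is at z = 400 mm; four square legs, each 26×26 mm in cross-section, run from the floor (z = 0) to the underside of the seat, each flush with a corner of the seat. Four stretchers, 26 mm wide and 22 mm tall, connect adjacent legs with their undersides at z = 251 mm, each running between the inner faces of the legs it joins and aligned with the legs' outer faces on the other axis.

B is a spool: two coaxial disc flanges of radius 159 mm and thickness 7 mm, joined by a core cylinder of radius 40 mm and height 87 mm. The lower flange rests on z = 0 and the three cylinders share a vertical axis.

The spool is on top of the stool.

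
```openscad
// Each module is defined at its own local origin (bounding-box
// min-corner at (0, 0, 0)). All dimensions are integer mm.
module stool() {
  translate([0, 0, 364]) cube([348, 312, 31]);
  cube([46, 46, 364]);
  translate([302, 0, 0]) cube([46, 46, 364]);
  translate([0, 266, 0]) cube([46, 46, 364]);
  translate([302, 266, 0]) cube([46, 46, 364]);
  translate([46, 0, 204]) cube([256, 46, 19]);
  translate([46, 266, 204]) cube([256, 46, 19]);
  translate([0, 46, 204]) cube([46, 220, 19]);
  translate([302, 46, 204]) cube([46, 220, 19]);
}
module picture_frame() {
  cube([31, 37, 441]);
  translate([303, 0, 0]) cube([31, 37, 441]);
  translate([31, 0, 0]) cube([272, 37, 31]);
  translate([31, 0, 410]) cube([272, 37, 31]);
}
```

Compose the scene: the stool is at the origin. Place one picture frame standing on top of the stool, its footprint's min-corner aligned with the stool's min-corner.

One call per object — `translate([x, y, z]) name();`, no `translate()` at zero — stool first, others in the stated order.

stool();
translate([0, 0, 395]) picture_frame();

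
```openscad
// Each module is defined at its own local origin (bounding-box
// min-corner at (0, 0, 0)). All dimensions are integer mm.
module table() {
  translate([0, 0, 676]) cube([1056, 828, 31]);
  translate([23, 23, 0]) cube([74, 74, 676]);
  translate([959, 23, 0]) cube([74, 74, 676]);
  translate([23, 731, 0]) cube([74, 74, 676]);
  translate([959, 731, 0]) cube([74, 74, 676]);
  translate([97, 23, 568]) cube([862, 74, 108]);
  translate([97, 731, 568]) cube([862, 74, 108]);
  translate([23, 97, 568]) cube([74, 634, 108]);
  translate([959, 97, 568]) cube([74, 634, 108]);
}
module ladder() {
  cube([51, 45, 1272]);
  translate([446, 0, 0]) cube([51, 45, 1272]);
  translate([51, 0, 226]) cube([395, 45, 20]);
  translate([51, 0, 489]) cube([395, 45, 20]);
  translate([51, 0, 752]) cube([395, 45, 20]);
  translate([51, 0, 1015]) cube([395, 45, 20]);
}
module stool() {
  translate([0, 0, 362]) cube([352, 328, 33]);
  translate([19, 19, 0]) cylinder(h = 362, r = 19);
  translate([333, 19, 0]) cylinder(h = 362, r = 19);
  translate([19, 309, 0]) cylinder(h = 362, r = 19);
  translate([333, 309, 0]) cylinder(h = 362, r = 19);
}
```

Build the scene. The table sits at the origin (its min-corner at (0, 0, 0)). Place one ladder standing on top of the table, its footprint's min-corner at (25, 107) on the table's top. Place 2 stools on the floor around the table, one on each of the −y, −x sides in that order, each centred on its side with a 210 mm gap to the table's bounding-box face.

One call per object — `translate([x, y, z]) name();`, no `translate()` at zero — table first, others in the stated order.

table();
translate([25, 107, 707]) ladder();
translate([352, -538, 0]) stool();
translate([-562, 250, 0]) stool();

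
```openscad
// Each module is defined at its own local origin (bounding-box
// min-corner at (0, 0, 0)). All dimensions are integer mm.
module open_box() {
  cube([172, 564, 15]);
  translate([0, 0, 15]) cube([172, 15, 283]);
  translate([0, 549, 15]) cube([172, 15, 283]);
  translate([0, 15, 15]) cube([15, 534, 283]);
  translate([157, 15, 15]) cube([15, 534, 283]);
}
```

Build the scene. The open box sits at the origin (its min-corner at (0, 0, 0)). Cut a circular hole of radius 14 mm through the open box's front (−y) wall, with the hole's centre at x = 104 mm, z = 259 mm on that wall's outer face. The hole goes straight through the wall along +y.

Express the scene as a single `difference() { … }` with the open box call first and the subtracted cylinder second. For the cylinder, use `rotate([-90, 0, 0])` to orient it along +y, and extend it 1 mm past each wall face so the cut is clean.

difference() {
  open_box();
  translate([104, -1, 259]) rotate([-90, 0, 0]) cylinder(h = 17, r = 14);
}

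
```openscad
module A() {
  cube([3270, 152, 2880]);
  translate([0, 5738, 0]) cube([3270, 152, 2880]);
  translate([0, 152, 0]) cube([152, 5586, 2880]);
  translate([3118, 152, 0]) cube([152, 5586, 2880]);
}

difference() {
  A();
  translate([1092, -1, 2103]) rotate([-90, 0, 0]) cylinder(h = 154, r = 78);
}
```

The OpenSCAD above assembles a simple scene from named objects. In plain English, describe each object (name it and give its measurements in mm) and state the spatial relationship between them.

A is a box-shaped house frame (walls only): outside footprint 3270×5890 mm, wall height 2880 mm, wall thickness 152 mm. The two y-facing walls run the full x-width; the two x-facing walls fit between the inner faces of the y-facing walls.

The house frame has a circular hole of radius 78 mm through its front wall, centred at (x = 1092, z = 2103).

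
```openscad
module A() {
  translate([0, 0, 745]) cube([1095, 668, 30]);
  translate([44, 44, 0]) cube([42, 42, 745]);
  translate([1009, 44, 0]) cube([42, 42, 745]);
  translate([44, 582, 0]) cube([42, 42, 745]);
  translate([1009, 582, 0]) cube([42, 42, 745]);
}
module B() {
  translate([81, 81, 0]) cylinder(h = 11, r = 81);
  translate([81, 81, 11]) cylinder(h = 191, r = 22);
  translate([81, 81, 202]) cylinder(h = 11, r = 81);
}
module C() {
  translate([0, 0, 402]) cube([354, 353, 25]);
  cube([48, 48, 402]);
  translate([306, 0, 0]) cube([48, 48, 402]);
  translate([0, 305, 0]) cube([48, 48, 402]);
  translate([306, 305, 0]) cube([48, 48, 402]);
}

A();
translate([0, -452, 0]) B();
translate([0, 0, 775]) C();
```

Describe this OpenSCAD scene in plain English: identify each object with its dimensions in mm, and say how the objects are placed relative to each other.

A is a table with a 1095×668 mm rectangular top, 30 mm thick, top surface at z = 775 mm, supported by four 42×42 mm square legs, each inset 44 mm from the nearest pair of top edges, running from the floor.

B is a spool: two coaxial disc flanges of radius 81 mm and thickness 11 mm, joined by a core cylinder of radius 22 mm and height 191 mm. The lower flange rests on z = 0 and the three cylinders share a vertical axis.

C is a four-legged stool. The seat is a 354×353×25 mm slab whose top surface is at z = 427 mm; four square legs, each 48×48 mm in cross-section, run from the floor (z = 0) to the underside of the seat, each flush with a corner of the seat.

The spool is on the floor beside the table on its −y side. The stool is on top of the table.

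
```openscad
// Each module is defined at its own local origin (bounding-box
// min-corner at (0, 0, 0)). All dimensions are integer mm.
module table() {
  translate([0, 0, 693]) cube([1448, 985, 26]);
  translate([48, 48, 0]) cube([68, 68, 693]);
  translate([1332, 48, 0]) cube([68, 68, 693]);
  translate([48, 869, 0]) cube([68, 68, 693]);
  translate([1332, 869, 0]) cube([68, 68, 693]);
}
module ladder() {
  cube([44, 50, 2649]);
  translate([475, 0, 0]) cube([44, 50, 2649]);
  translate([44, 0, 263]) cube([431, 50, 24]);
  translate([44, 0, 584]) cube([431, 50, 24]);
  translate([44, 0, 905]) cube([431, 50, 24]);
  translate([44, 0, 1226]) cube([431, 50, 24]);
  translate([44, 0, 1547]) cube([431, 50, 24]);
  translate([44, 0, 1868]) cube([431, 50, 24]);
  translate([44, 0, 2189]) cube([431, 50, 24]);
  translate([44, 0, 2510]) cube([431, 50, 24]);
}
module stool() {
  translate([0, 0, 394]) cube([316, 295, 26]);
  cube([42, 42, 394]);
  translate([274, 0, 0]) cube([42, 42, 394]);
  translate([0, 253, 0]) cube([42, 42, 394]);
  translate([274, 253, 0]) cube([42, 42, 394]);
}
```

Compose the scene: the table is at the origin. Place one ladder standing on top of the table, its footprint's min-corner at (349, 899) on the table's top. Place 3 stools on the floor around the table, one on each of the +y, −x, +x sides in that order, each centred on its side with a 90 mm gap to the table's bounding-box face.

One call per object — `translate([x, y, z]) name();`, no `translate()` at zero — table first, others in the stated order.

table();
translate([349, 899, 719]) ladder();
translate([566, 1075, 0]) stool();
translate([-406, 345, 0]) stool();
translate([1538, 345, 0]) stool();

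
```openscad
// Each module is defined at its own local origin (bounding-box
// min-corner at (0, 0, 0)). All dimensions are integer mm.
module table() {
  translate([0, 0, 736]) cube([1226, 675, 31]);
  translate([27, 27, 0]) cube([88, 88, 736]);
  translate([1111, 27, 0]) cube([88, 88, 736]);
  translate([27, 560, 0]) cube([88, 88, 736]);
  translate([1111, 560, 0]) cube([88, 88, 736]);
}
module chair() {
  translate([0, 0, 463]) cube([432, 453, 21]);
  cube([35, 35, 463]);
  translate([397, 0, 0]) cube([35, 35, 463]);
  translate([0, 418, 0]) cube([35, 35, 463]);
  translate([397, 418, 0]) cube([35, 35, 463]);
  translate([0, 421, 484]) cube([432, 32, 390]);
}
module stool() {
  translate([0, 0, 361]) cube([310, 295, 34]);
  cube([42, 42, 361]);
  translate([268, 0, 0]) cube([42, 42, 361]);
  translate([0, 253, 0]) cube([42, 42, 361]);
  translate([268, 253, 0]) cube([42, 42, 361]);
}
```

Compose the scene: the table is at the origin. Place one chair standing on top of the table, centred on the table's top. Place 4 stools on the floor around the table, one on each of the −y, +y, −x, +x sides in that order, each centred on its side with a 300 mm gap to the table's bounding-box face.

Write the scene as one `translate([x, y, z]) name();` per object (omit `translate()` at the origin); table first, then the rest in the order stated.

table();
translate([397, 111, 767]) chair();
translate([458, -595, 0]) stool();
translate([458, 975, 0]) stool();
translate([-610, 190, 0]) stool();
translate([1526, 190, 0]) stool();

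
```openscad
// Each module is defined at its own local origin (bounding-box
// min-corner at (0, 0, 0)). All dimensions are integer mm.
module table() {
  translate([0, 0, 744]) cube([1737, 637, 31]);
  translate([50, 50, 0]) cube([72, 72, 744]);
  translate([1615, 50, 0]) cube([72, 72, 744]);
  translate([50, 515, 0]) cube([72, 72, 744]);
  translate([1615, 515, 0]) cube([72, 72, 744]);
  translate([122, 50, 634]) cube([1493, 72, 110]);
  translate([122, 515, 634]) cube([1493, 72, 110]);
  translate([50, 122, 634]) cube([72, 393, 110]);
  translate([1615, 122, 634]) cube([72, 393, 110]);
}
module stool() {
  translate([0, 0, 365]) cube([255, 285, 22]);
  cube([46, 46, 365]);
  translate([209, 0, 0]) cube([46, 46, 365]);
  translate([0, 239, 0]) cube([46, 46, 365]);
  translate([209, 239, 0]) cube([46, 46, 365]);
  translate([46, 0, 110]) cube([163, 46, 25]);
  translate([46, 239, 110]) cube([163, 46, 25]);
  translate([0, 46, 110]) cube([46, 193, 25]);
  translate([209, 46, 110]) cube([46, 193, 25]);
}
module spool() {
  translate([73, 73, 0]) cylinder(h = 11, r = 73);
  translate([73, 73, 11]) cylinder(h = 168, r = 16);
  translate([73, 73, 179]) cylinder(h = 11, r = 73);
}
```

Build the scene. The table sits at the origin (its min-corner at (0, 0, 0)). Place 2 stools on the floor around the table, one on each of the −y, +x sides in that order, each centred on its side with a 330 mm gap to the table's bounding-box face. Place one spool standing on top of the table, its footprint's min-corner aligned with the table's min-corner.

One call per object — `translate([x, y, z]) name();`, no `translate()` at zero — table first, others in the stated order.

table();
translate([741, -615, 0]) stool();
translate([2067, 176, 0]) stool();
translate([0, 0, 775]) spool();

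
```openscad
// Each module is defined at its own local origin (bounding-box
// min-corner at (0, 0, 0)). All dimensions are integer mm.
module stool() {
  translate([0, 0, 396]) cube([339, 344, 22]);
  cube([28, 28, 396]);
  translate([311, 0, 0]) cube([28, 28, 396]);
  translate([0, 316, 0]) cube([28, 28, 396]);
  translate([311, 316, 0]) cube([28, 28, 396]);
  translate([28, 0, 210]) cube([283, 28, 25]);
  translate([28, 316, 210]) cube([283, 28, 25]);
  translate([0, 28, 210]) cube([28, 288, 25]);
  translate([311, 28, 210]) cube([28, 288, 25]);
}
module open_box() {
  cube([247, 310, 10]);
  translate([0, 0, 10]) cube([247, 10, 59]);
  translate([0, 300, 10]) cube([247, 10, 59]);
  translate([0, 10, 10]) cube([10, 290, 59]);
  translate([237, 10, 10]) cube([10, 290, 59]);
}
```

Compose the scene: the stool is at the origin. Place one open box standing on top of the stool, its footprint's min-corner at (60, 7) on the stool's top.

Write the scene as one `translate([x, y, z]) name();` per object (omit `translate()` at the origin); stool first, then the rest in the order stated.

stool();
translate([60, 7, 418]) open_box();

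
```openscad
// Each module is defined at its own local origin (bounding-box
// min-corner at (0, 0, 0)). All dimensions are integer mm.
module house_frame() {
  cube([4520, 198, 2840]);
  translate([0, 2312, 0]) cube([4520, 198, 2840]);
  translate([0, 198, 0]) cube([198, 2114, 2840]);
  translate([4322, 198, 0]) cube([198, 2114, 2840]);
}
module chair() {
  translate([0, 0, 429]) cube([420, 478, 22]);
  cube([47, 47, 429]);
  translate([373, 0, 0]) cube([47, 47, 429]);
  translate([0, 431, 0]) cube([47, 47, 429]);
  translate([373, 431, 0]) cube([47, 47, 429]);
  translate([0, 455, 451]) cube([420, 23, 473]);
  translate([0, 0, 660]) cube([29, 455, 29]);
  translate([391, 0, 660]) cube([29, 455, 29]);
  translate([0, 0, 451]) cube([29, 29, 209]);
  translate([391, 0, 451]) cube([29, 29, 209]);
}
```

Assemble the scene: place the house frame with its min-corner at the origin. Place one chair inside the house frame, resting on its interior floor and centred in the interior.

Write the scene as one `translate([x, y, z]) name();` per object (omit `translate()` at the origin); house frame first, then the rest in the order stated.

house_frame();
translate([2050, 1016, 0]) chair();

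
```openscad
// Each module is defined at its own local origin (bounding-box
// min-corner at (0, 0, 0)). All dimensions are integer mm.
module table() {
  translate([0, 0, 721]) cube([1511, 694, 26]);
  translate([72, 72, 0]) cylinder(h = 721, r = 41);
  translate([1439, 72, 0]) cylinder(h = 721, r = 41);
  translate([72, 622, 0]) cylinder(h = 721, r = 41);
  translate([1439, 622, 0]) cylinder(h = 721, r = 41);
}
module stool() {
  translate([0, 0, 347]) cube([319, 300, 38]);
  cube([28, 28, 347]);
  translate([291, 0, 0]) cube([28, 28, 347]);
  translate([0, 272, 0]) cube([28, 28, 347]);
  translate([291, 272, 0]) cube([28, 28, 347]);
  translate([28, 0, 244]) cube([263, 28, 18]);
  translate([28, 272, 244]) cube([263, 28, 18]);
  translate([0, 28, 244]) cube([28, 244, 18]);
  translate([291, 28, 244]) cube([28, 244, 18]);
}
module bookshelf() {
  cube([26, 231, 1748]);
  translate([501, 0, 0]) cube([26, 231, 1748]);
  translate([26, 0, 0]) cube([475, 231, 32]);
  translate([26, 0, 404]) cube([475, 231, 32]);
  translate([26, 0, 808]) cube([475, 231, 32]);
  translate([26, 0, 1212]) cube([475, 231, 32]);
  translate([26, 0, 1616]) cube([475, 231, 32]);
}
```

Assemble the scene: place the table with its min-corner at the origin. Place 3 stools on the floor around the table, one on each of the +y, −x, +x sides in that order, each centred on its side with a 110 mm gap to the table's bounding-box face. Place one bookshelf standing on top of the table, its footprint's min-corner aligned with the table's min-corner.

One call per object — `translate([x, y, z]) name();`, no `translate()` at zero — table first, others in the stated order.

table();
translate([596, 804, 0]) stool();
translate([-429, 197, 0]) stool();
translate([1621, 197, 0]) stool();
translate([0, 0, 747]) bookshelf();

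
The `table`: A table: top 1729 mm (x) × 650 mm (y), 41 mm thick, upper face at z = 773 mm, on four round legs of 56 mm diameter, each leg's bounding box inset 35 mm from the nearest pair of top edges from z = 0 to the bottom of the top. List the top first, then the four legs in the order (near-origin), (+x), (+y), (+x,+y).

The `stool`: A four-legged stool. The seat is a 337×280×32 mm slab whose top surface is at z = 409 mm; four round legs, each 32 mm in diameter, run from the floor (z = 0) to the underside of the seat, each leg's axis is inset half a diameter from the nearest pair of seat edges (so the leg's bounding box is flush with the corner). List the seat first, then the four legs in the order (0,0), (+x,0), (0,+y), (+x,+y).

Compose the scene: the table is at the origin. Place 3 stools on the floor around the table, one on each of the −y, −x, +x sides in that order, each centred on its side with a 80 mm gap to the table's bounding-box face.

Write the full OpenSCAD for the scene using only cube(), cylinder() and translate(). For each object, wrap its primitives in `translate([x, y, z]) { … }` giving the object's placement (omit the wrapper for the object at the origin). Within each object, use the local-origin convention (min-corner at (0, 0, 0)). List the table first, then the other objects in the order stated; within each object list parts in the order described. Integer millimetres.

translate([0, 0, 732]) cube([1729, 650, 41]);
translate([63, 63, 0]) cylinder(h = 732, r = 28);
translate([1666, 63, 0]) cylinder(h = 732, r = 28);
translate([63, 587, 0]) cylinder(h = 732, r = 28);
translate([1666, 587, 0]) cylinder(h = 732, r = 28);
translate([696, -360, 0]) {
  translate([0, 0, 377]) cube([337, 280, 32]);
  translate([16, 16, 0]) cylinder(h = 377, r = 16);
  translate([321, 16, 0]) cylinder(h = 377, r = 16);
  translate([16, 264, 0]) cylinder(h = 377, r = 16);
  translate([321, 264, 0]) cylinder(h = 377, r = 16);
}
translate([-417, 185, 0]) {
  translate([0, 0, 377]) cube([337, 280, 32]);
  translate([16, 16, 0]) cylinder(h = 377, r = 16);
  translate([321, 16, 0]) cylinder(h = 377, r = 16);
  translate([16, 264, 0]) cylinder(h = 377, r = 16);
  translate([321, 264, 0]) cylinder(h = 377, r = 16);
}
translate([1809, 185, 0]) {
  translate([0, 0, 377]) cube([337, 280, 32]);
  translate([16, 16, 0]) cylinder(h = 377, r = 16);
  translate([321, 16, 0]) cylinder(h = 377, r = 16);
  translate([16, 264, 0]) cylinder(h = 377, r = 16);
  translate([321, 264, 0]) cylinder(h = 377, r = 16);
}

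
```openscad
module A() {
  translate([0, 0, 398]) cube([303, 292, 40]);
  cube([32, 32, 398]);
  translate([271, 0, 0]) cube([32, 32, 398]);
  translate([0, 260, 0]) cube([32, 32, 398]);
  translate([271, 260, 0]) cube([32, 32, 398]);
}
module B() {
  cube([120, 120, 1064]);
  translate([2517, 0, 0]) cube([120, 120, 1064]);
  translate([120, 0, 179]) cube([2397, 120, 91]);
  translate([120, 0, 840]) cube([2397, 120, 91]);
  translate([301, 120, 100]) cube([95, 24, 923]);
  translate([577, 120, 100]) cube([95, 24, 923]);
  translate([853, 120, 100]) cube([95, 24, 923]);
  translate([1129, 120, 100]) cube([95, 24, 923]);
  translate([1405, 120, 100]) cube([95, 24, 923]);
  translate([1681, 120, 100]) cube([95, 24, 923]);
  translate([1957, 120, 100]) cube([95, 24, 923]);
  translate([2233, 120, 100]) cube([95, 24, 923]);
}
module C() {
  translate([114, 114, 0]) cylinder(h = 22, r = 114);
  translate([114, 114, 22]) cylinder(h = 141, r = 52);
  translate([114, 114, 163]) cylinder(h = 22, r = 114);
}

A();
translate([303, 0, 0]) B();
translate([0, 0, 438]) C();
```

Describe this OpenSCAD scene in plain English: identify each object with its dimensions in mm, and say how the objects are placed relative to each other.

A is a four-legged stool. The seat is 303×292 mm, 40 mm thick, top at z = 438 mm. It stands on four square legs, each 32×32 mm in cross-section, from z = 0 to the seat underside, each flush with a corner of the seat.

B is a fence section. Two 120×120 mm posts, 1064 mm tall, stand on the floor with a clear span of 2397 mm between their inner faces. Two horizontal rails of 120×91 mm section span the gap between the posts with their undersides at z = 179 mm and z = 840 mm, flush with the posts' −y face. 8 pickets, each 95 mm wide, 24 mm thick and 923 mm tall, are fixed to the +y face of the rails with their bottoms at z = 100 mm, evenly spaced across the span with equal gaps (rounded down to the nearest mm) at the −x end and between each pair — any rounding remainder accumulates at the +x end.

C is a spool: two coaxial disc flanges of radius 114 mm and thickness 22 mm, joined by a core cylinder of radius 52 mm and height 141 mm. The lower flange rests on z = 0 and the three cylinders share a vertical axis.

The fence section is against the stool's +x side, with their −y faces flush. The spool is on top of the stool.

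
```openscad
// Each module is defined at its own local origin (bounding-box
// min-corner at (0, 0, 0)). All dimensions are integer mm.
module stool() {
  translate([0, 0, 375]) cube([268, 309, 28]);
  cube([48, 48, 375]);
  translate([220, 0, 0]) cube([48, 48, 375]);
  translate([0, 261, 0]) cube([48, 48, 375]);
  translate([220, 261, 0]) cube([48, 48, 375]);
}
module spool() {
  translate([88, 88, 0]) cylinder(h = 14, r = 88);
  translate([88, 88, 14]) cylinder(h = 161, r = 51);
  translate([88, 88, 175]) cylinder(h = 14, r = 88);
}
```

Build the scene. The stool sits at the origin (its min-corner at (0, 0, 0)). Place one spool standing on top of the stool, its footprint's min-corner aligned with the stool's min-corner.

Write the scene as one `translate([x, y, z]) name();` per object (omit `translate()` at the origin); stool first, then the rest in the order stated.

stool();
translate([0, 0, 403]) spool();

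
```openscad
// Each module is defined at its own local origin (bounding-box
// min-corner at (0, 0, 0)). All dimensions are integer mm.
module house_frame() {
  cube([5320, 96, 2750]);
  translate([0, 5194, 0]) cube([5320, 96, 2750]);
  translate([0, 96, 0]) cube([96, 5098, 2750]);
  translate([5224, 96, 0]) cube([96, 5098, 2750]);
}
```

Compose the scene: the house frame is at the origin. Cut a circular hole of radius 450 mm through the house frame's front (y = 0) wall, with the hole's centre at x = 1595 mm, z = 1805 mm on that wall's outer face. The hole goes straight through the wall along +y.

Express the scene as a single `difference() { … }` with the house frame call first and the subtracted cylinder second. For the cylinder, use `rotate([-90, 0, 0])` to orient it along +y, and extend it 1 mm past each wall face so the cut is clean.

difference() {
  house_frame();
  translate([1595, -1, 1805]) rotate([-90, 0, 0]) cylinder(h = 98, r = 450);
}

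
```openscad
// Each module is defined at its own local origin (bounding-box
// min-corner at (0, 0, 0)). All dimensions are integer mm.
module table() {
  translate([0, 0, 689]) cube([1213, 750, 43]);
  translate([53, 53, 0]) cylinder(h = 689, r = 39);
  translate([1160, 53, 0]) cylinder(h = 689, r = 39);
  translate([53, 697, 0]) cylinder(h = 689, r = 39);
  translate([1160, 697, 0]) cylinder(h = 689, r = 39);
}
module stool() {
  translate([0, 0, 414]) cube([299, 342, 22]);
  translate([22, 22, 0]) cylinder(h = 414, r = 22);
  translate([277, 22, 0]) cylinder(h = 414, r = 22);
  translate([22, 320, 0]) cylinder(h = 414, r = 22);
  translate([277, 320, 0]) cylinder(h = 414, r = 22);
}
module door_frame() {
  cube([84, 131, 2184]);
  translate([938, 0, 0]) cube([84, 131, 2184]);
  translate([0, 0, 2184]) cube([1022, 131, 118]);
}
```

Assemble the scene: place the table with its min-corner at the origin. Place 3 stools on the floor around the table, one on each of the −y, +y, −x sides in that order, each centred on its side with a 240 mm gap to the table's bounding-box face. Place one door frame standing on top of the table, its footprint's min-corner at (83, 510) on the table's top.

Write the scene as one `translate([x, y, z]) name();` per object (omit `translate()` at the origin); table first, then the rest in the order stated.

table();
translate([457, -582, 0]) stool();
translate([457, 990, 0]) stool();
translate([-539, 204, 0]) stool();
translate([83, 510, 732]) door_frame();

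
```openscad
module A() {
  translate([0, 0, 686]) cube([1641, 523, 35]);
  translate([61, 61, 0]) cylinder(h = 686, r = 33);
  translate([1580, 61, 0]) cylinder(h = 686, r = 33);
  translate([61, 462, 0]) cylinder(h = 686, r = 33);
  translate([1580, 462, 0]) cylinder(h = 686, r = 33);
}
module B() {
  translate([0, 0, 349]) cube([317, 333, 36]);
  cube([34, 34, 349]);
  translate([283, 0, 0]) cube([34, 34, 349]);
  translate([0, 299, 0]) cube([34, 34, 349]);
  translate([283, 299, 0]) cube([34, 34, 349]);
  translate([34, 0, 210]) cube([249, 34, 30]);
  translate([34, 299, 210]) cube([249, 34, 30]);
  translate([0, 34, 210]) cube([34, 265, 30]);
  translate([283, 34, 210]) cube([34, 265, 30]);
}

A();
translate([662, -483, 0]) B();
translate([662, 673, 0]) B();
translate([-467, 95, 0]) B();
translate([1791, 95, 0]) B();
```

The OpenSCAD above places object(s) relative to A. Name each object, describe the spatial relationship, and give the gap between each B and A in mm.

A is a table. B is a stool. Four stools sit around the table at the −y, +y, −x, +x sides. The gap between each stool and the table is 150 mm.

Each stool's nearest face is 150 mm from the table's bounding box.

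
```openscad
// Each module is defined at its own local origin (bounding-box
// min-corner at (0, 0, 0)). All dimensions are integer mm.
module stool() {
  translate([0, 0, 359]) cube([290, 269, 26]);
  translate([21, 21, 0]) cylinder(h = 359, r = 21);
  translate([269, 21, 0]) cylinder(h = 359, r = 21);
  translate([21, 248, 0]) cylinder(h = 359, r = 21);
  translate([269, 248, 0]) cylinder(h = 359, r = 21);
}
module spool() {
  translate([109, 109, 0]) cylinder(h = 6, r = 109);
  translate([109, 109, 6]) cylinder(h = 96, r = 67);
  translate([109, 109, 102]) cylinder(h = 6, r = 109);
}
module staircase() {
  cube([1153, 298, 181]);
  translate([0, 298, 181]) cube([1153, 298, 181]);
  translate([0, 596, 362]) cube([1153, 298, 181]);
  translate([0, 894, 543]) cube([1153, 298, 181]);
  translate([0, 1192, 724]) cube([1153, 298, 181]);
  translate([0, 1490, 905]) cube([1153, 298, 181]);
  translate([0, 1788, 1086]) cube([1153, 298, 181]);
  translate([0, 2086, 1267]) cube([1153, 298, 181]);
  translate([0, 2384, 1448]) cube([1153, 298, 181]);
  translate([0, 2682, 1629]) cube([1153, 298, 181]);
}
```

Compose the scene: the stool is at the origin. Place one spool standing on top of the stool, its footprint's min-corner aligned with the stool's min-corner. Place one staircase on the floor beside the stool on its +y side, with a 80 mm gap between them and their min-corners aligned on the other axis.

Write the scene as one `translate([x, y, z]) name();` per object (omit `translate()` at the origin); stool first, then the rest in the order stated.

stool();
translate([0, 0, 385]) spool();
translate([0, 349, 0]) staircase();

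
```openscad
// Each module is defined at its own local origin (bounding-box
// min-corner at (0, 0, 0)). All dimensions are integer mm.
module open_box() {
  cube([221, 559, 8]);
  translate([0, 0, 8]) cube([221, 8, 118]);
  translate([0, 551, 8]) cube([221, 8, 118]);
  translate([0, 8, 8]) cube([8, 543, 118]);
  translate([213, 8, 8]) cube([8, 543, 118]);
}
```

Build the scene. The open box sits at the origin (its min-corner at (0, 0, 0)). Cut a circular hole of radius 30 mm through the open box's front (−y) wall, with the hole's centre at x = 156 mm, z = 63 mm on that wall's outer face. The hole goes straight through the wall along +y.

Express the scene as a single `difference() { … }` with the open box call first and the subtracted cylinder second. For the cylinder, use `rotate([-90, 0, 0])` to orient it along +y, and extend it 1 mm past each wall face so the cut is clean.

difference() {
  open_box();
  translate([156, -1, 63]) rotate([-90, 0, 0]) cylinder(h = 10, r = 30);
}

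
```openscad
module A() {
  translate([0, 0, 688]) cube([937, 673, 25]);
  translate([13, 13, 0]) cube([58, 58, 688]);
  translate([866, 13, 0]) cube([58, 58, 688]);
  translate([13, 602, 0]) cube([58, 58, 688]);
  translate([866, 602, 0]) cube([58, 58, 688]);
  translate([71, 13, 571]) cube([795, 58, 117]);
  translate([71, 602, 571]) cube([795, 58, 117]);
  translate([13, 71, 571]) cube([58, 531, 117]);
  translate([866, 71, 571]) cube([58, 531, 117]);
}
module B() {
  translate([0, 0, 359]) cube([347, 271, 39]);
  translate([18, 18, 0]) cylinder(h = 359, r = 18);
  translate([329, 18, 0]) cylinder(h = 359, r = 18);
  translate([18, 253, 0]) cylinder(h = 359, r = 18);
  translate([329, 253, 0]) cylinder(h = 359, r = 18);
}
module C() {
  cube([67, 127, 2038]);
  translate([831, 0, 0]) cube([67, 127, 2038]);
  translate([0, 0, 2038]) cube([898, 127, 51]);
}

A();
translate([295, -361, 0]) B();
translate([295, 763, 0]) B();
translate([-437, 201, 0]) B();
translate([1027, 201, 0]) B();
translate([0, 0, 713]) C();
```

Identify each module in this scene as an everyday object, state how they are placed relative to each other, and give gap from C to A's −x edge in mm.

The door frame's min-x is at 0; the table's min-x is 0; gap = 0 mm.

A is a table. B is a stool. C is a door frame. Four stools sit around the table at the −y, +y, −x, +x sides. The door frame is on top of the table. The gap from the door frame to the table's −x edge is 0 mm.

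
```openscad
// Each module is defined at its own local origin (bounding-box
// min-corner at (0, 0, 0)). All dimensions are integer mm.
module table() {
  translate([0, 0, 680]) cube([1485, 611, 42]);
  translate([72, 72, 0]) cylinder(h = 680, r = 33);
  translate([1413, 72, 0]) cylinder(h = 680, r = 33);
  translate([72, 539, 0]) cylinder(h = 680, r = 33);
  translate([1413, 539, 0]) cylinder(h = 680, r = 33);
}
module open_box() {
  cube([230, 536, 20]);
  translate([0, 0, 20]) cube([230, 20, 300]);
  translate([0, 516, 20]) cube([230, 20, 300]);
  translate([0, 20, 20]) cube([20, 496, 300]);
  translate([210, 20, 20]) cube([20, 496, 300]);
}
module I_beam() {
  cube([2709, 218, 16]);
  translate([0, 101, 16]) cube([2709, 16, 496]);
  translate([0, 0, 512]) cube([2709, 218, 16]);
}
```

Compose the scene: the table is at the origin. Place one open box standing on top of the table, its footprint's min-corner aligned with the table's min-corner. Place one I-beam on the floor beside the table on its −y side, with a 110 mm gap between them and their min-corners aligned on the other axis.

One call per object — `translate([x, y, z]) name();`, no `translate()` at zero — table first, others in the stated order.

table();
translate([0, 0, 722]) open_box();
translate([0, -328, 0]) I_beam();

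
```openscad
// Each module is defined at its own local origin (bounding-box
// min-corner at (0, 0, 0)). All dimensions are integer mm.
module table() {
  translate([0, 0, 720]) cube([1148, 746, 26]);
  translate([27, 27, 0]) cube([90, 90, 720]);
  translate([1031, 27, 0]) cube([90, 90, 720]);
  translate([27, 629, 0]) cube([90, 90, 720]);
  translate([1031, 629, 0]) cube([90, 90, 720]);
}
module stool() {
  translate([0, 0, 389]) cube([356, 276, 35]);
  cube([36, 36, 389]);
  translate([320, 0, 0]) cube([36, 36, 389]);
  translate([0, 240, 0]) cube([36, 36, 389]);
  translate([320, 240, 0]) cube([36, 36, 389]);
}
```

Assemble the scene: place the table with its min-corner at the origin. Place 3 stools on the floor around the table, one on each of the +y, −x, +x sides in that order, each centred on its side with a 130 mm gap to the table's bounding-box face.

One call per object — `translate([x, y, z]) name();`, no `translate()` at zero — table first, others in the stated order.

table();
translate([396, 876, 0]) stool();
translate([-486, 235, 0]) stool();
translate([1278, 235, 0]) stool();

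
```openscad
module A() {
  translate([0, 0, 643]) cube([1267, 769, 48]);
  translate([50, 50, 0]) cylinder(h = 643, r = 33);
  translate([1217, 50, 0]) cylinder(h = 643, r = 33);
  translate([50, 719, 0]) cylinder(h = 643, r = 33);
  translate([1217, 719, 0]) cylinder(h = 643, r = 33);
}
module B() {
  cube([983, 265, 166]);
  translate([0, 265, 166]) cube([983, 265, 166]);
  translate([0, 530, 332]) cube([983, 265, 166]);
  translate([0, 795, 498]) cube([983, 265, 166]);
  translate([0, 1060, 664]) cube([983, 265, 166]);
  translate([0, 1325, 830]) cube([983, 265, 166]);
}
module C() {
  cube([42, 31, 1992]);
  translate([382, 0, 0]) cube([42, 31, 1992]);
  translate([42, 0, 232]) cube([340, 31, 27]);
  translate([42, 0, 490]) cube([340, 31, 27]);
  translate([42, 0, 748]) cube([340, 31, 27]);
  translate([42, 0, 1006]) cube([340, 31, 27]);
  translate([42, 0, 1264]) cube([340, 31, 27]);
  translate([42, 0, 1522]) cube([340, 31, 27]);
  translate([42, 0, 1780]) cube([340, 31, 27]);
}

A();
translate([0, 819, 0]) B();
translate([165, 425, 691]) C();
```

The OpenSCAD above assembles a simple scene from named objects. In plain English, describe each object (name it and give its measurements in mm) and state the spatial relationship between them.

A is a table: top 1267 mm (x) × 769 mm (y), 48 mm thick, upper face at z = 691 mm, on four round legs of 66 mm diameter, each leg's bounding box inset 17 mm from the nearest pair of top edges, running from z = 0 to the bottom of the top.

B is a run of 6 identical solid stair steps. Each tread is 983×265 mm and each step block is 166 mm high. Step 1 rests on the floor; step k is offset from step 1 by (k−1)×265 mm in y and (k−1)×166 mm in z.

C is a straight ladder. Two 42×31 mm vertical rails, 1992 mm tall, stand 424 mm apart (outside-to-outside) with their front faces coplanar on the −y side. 7 rungs, each 31 mm deep and 27 mm tall, span between the inner faces of the rails, front faces flush with the rails. The lowest rung's underside is at z = 232 mm and rungs are spaced 258 mm apart (underside to underside).

The staircase is on the floor beside the table on its +y side. The ladder is on top of the table.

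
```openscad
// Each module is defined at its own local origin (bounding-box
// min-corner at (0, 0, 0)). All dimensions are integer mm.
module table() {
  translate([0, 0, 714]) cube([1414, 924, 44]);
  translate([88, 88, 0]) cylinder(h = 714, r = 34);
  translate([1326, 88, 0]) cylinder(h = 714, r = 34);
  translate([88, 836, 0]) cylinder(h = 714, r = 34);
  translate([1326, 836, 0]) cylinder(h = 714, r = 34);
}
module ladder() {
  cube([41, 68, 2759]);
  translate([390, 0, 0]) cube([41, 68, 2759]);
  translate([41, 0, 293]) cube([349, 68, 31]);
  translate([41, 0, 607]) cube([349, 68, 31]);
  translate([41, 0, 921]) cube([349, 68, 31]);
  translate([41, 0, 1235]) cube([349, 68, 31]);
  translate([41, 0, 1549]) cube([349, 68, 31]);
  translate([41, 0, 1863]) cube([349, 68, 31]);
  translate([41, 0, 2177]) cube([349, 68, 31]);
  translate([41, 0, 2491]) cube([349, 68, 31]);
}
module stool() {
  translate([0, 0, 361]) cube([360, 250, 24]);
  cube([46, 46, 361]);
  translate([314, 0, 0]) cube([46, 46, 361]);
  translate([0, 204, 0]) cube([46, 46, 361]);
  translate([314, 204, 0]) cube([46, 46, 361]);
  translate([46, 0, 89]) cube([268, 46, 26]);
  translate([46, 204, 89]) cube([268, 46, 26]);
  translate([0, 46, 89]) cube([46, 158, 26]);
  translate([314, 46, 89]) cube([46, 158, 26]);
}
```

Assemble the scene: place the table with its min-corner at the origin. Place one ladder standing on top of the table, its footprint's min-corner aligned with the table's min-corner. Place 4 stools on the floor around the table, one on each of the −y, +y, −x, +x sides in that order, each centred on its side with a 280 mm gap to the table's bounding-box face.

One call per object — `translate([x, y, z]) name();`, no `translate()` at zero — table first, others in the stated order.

table();
translate([0, 0, 758]) ladder();
translate([527, -530, 0]) stool();
translate([527, 1204, 0]) stool();
translate([-640, 337, 0]) stool();
translate([1694, 337, 0]) stool();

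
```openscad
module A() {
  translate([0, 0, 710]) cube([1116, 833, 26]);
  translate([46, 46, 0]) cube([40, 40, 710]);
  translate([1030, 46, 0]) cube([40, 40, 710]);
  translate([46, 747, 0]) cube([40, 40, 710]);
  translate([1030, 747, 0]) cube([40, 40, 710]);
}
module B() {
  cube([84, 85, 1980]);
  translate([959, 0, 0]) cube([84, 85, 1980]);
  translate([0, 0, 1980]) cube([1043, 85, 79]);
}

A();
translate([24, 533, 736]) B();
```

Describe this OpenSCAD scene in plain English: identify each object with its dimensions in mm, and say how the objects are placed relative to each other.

A is a table: top 1116 mm (x) × 833 mm (y), 26 mm thick, upper face at z = 736 mm, on four 40×40 mm square legs, each inset 46 mm from the nearest pair of top edges, running from z = 0 to the bottom of the top.

B is a door frame. The clear opening is 875 mm wide and 1980 mm high. Two 84 mm wide jambs, 85 mm deep, stand either side of the opening from the floor to the top of the opening. A 79 mm thick head sits across the top of both jambs, spanning the full outside width of the frame.

The door frame is on top of the table.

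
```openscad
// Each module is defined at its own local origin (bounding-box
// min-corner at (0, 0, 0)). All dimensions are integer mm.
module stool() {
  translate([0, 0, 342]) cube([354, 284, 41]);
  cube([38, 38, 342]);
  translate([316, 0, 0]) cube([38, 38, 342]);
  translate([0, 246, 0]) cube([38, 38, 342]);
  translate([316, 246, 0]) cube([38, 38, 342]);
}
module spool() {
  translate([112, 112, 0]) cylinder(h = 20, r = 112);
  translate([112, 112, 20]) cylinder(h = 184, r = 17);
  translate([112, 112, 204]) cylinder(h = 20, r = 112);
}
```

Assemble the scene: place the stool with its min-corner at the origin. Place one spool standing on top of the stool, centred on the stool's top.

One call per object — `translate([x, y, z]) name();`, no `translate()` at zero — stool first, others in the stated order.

stool();
translate([65, 30, 383]) spool();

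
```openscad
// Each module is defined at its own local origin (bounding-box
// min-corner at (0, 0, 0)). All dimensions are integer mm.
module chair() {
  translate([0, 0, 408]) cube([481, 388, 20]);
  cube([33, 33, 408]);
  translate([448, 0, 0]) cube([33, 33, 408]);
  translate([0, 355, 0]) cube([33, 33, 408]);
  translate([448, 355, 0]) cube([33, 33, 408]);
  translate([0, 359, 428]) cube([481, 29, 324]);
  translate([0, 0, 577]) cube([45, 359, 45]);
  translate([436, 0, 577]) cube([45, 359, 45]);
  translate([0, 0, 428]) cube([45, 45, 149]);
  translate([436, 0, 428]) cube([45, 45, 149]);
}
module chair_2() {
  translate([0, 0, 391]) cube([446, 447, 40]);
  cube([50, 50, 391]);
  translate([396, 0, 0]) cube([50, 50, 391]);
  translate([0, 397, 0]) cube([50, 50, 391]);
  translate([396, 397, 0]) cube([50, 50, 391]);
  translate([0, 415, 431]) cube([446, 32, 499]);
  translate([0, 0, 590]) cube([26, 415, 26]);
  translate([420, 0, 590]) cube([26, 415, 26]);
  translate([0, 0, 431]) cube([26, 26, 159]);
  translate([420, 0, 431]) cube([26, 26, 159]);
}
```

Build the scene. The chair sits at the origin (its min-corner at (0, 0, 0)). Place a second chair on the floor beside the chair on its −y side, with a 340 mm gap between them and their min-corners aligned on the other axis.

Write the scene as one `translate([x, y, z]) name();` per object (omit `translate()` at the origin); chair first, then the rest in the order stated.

chair();
translate([0, -787, 0]) chair_2();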